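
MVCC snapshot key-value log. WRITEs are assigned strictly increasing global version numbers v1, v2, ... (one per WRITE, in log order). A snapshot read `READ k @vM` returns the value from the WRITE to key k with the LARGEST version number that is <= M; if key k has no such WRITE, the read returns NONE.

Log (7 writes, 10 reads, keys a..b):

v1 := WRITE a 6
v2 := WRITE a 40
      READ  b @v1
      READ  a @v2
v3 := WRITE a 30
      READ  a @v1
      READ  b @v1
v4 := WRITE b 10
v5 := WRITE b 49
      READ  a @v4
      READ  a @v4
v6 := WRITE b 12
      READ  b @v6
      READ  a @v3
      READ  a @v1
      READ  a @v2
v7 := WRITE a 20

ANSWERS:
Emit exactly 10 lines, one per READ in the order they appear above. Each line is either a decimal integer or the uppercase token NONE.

Answer: NONE
40
6
NONE
30
30
12
30
6
40

Derivation:
v1: WRITE a=6  (a history now [(1, 6)])
v2: WRITE a=40  (a history now [(1, 6), (2, 40)])
READ b @v1: history=[] -> no version <= 1 -> NONE
READ a @v2: history=[(1, 6), (2, 40)] -> pick v2 -> 40
v3: WRITE a=30  (a history now [(1, 6), (2, 40), (3, 30)])
READ a @v1: history=[(1, 6), (2, 40), (3, 30)] -> pick v1 -> 6
READ b @v1: history=[] -> no version <= 1 -> NONE
v4: WRITE b=10  (b history now [(4, 10)])
v5: WRITE b=49  (b history now [(4, 10), (5, 49)])
READ a @v4: history=[(1, 6), (2, 40), (3, 30)] -> pick v3 -> 30
READ a @v4: history=[(1, 6), (2, 40), (3, 30)] -> pick v3 -> 30
v6: WRITE b=12  (b history now [(4, 10), (5, 49), (6, 12)])
READ b @v6: history=[(4, 10), (5, 49), (6, 12)] -> pick v6 -> 12
READ a @v3: history=[(1, 6), (2, 40), (3, 30)] -> pick v3 -> 30
READ a @v1: history=[(1, 6), (2, 40), (3, 30)] -> pick v1 -> 6
READ a @v2: history=[(1, 6), (2, 40), (3, 30)] -> pick v2 -> 40
v7: WRITE a=20  (a history now [(1, 6), (2, 40), (3, 30), (7, 20)])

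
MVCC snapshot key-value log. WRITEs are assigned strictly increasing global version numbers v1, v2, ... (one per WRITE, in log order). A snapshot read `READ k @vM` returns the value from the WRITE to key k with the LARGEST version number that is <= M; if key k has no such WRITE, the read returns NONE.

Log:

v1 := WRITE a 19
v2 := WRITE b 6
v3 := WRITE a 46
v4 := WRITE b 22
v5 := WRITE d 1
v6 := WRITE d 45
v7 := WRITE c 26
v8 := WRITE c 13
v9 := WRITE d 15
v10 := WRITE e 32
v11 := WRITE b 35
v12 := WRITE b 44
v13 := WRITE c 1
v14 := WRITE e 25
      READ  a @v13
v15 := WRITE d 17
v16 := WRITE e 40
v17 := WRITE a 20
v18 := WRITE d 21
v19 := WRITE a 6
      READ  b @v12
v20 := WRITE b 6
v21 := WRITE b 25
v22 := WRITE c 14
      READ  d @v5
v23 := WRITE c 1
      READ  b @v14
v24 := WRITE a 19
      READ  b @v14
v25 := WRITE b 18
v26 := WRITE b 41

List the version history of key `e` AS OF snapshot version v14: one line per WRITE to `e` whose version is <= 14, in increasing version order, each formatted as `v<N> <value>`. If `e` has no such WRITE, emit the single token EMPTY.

Scan writes for key=e with version <= 14:
  v1 WRITE a 19 -> skip
  v2 WRITE b 6 -> skip
  v3 WRITE a 46 -> skip
  v4 WRITE b 22 -> skip
  v5 WRITE d 1 -> skip
  v6 WRITE d 45 -> skip
  v7 WRITE c 26 -> skip
  v8 WRITE c 13 -> skip
  v9 WRITE d 15 -> skip
  v10 WRITE e 32 -> keep
  v11 WRITE b 35 -> skip
  v12 WRITE b 44 -> skip
  v13 WRITE c 1 -> skip
  v14 WRITE e 25 -> keep
  v15 WRITE d 17 -> skip
  v16 WRITE e 40 -> drop (> snap)
  v17 WRITE a 20 -> skip
  v18 WRITE d 21 -> skip
  v19 WRITE a 6 -> skip
  v20 WRITE b 6 -> skip
  v21 WRITE b 25 -> skip
  v22 WRITE c 14 -> skip
  v23 WRITE c 1 -> skip
  v24 WRITE a 19 -> skip
  v25 WRITE b 18 -> skip
  v26 WRITE b 41 -> skip
Collected: [(10, 32), (14, 25)]

Answer: v10 32
v14 25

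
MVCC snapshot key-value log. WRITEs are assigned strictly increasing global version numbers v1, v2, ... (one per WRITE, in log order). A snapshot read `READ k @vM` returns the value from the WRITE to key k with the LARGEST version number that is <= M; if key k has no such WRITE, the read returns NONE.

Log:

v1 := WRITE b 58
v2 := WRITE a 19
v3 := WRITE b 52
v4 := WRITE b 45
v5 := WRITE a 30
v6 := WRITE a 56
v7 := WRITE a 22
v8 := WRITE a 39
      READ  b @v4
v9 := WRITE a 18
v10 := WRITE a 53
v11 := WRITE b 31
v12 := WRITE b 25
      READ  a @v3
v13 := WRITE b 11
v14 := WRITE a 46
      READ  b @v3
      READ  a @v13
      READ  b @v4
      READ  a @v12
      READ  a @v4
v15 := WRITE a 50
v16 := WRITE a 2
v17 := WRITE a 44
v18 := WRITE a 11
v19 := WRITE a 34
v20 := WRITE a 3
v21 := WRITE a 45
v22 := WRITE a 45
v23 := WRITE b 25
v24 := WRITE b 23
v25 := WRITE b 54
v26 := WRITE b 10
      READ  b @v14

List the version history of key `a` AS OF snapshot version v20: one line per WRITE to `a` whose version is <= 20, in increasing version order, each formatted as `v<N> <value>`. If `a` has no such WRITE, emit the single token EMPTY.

Answer: v2 19
v5 30
v6 56
v7 22
v8 39
v9 18
v10 53
v14 46
v15 50
v16 2
v17 44
v18 11
v19 34
v20 3

Derivation:
Scan writes for key=a with version <= 20:
  v1 WRITE b 58 -> skip
  v2 WRITE a 19 -> keep
  v3 WRITE b 52 -> skip
  v4 WRITE b 45 -> skip
  v5 WRITE a 30 -> keep
  v6 WRITE a 56 -> keep
  v7 WRITE a 22 -> keep
  v8 WRITE a 39 -> keep
  v9 WRITE a 18 -> keep
  v10 WRITE a 53 -> keep
  v11 WRITE b 31 -> skip
  v12 WRITE b 25 -> skip
  v13 WRITE b 11 -> skip
  v14 WRITE a 46 -> keep
  v15 WRITE a 50 -> keep
  v16 WRITE a 2 -> keep
  v17 WRITE a 44 -> keep
  v18 WRITE a 11 -> keep
  v19 WRITE a 34 -> keep
  v20 WRITE a 3 -> keep
  v21 WRITE a 45 -> drop (> snap)
  v22 WRITE a 45 -> drop (> snap)
  v23 WRITE b 25 -> skip
  v24 WRITE b 23 -> skip
  v25 WRITE b 54 -> skip
  v26 WRITE b 10 -> skip
Collected: [(2, 19), (5, 30), (6, 56), (7, 22), (8, 39), (9, 18), (10, 53), (14, 46), (15, 50), (16, 2), (17, 44), (18, 11), (19, 34), (20, 3)]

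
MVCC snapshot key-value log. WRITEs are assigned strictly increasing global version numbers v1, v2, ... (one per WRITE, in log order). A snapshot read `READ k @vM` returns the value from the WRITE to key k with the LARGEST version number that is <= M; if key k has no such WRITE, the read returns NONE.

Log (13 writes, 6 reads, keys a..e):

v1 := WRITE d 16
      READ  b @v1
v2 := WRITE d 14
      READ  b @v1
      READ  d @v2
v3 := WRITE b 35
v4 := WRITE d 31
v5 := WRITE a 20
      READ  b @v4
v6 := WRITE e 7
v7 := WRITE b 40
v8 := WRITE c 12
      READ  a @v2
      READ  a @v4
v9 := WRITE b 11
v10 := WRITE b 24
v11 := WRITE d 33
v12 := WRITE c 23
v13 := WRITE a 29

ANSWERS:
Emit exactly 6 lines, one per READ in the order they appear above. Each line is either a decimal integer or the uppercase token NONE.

Answer: NONE
NONE
14
35
NONE
NONE

Derivation:
v1: WRITE d=16  (d history now [(1, 16)])
READ b @v1: history=[] -> no version <= 1 -> NONE
v2: WRITE d=14  (d history now [(1, 16), (2, 14)])
READ b @v1: history=[] -> no version <= 1 -> NONE
READ d @v2: history=[(1, 16), (2, 14)] -> pick v2 -> 14
v3: WRITE b=35  (b history now [(3, 35)])
v4: WRITE d=31  (d history now [(1, 16), (2, 14), (4, 31)])
v5: WRITE a=20  (a history now [(5, 20)])
READ b @v4: history=[(3, 35)] -> pick v3 -> 35
v6: WRITE e=7  (e history now [(6, 7)])
v7: WRITE b=40  (b history now [(3, 35), (7, 40)])
v8: WRITE c=12  (c history now [(8, 12)])
READ a @v2: history=[(5, 20)] -> no version <= 2 -> NONE
READ a @v4: history=[(5, 20)] -> no version <= 4 -> NONE
v9: WRITE b=11  (b history now [(3, 35), (7, 40), (9, 11)])
v10: WRITE b=24  (b history now [(3, 35), (7, 40), (9, 11), (10, 24)])
v11: WRITE d=33  (d history now [(1, 16), (2, 14), (4, 31), (11, 33)])
v12: WRITE c=23  (c history now [(8, 12), (12, 23)])
v13: WRITE a=29  (a history now [(5, 20), (13, 29)])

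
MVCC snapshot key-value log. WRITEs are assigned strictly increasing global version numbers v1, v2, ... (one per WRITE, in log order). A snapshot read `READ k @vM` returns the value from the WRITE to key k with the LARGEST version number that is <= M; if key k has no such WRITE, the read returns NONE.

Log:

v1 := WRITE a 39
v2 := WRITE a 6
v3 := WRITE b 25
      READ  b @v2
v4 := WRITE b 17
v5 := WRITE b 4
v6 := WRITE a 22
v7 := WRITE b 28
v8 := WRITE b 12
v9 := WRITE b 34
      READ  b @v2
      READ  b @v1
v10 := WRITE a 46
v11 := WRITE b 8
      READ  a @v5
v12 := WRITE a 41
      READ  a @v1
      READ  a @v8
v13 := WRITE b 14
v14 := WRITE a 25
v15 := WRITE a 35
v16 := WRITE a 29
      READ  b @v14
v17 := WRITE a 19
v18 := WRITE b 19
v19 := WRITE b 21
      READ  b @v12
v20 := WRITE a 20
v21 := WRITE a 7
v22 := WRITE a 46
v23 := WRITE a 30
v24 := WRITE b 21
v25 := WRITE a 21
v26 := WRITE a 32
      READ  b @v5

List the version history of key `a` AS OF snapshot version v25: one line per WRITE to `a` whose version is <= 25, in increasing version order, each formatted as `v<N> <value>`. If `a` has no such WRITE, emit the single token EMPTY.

Scan writes for key=a with version <= 25:
  v1 WRITE a 39 -> keep
  v2 WRITE a 6 -> keep
  v3 WRITE b 25 -> skip
  v4 WRITE b 17 -> skip
  v5 WRITE b 4 -> skip
  v6 WRITE a 22 -> keep
  v7 WRITE b 28 -> skip
  v8 WRITE b 12 -> skip
  v9 WRITE b 34 -> skip
  v10 WRITE a 46 -> keep
  v11 WRITE b 8 -> skip
  v12 WRITE a 41 -> keep
  v13 WRITE b 14 -> skip
  v14 WRITE a 25 -> keep
  v15 WRITE a 35 -> keep
  v16 WRITE a 29 -> keep
  v17 WRITE a 19 -> keep
  v18 WRITE b 19 -> skip
  v19 WRITE b 21 -> skip
  v20 WRITE a 20 -> keep
  v21 WRITE a 7 -> keep
  v22 WRITE a 46 -> keep
  v23 WRITE a 30 -> keep
  v24 WRITE b 21 -> skip
  v25 WRITE a 21 -> keep
  v26 WRITE a 32 -> drop (> snap)
Collected: [(1, 39), (2, 6), (6, 22), (10, 46), (12, 41), (14, 25), (15, 35), (16, 29), (17, 19), (20, 20), (21, 7), (22, 46), (23, 30), (25, 21)]

Answer: v1 39
v2 6
v6 22
v10 46
v12 41
v14 25
v15 35
v16 29
v17 19
v20 20
v21 7
v22 46
v23 30
v25 21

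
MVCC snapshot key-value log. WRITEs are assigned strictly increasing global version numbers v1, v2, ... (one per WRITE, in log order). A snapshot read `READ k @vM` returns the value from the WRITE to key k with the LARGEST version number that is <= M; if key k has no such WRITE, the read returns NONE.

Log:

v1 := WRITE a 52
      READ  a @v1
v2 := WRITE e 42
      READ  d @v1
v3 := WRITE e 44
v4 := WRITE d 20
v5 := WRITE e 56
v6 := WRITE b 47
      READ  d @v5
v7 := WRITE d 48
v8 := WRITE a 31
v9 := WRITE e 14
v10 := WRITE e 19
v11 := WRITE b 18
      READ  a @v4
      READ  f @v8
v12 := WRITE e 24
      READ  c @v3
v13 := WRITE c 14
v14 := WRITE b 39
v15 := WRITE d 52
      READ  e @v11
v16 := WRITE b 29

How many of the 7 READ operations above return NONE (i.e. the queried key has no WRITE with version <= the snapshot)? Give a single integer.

Answer: 3

Derivation:
v1: WRITE a=52  (a history now [(1, 52)])
READ a @v1: history=[(1, 52)] -> pick v1 -> 52
v2: WRITE e=42  (e history now [(2, 42)])
READ d @v1: history=[] -> no version <= 1 -> NONE
v3: WRITE e=44  (e history now [(2, 42), (3, 44)])
v4: WRITE d=20  (d history now [(4, 20)])
v5: WRITE e=56  (e history now [(2, 42), (3, 44), (5, 56)])
v6: WRITE b=47  (b history now [(6, 47)])
READ d @v5: history=[(4, 20)] -> pick v4 -> 20
v7: WRITE d=48  (d history now [(4, 20), (7, 48)])
v8: WRITE a=31  (a history now [(1, 52), (8, 31)])
v9: WRITE e=14  (e history now [(2, 42), (3, 44), (5, 56), (9, 14)])
v10: WRITE e=19  (e history now [(2, 42), (3, 44), (5, 56), (9, 14), (10, 19)])
v11: WRITE b=18  (b history now [(6, 47), (11, 18)])
READ a @v4: history=[(1, 52), (8, 31)] -> pick v1 -> 52
READ f @v8: history=[] -> no version <= 8 -> NONE
v12: WRITE e=24  (e history now [(2, 42), (3, 44), (5, 56), (9, 14), (10, 19), (12, 24)])
READ c @v3: history=[] -> no version <= 3 -> NONE
v13: WRITE c=14  (c history now [(13, 14)])
v14: WRITE b=39  (b history now [(6, 47), (11, 18), (14, 39)])
v15: WRITE d=52  (d history now [(4, 20), (7, 48), (15, 52)])
READ e @v11: history=[(2, 42), (3, 44), (5, 56), (9, 14), (10, 19), (12, 24)] -> pick v10 -> 19
v16: WRITE b=29  (b history now [(6, 47), (11, 18), (14, 39), (16, 29)])
Read results in order: ['52', 'NONE', '20', '52', 'NONE', 'NONE', '19']
NONE count = 3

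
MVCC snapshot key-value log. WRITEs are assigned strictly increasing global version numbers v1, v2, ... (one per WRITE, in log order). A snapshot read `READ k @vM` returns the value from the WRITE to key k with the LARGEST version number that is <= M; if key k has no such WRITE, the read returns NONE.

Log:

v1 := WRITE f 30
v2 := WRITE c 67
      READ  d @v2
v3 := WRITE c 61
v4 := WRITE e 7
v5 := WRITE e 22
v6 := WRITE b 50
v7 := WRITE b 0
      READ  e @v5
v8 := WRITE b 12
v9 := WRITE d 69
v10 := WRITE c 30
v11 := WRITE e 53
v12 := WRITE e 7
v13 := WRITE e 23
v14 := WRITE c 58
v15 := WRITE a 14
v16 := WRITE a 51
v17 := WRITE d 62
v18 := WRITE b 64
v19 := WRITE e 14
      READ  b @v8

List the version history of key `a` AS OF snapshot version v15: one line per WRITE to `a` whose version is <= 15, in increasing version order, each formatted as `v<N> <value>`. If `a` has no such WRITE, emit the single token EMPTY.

Scan writes for key=a with version <= 15:
  v1 WRITE f 30 -> skip
  v2 WRITE c 67 -> skip
  v3 WRITE c 61 -> skip
  v4 WRITE e 7 -> skip
  v5 WRITE e 22 -> skip
  v6 WRITE b 50 -> skip
  v7 WRITE b 0 -> skip
  v8 WRITE b 12 -> skip
  v9 WRITE d 69 -> skip
  v10 WRITE c 30 -> skip
  v11 WRITE e 53 -> skip
  v12 WRITE e 7 -> skip
  v13 WRITE e 23 -> skip
  v14 WRITE c 58 -> skip
  v15 WRITE a 14 -> keep
  v16 WRITE a 51 -> drop (> snap)
  v17 WRITE d 62 -> skip
  v18 WRITE b 64 -> skip
  v19 WRITE e 14 -> skip
Collected: [(15, 14)]

Answer: v15 14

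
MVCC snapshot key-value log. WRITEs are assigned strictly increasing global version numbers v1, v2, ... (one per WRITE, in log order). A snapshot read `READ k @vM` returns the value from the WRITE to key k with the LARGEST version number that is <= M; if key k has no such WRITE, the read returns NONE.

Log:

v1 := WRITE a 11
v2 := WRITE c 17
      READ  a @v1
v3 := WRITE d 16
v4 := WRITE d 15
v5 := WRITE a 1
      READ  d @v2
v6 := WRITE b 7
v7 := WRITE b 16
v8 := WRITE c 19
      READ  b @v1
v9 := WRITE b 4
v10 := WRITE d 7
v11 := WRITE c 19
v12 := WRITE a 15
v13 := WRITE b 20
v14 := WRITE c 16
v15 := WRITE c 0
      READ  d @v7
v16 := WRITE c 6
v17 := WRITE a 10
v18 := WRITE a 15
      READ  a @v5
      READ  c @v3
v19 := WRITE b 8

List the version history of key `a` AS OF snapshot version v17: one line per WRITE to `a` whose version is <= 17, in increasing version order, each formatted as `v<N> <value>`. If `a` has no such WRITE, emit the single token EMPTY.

Scan writes for key=a with version <= 17:
  v1 WRITE a 11 -> keep
  v2 WRITE c 17 -> skip
  v3 WRITE d 16 -> skip
  v4 WRITE d 15 -> skip
  v5 WRITE a 1 -> keep
  v6 WRITE b 7 -> skip
  v7 WRITE b 16 -> skip
  v8 WRITE c 19 -> skip
  v9 WRITE b 4 -> skip
  v10 WRITE d 7 -> skip
  v11 WRITE c 19 -> skip
  v12 WRITE a 15 -> keep
  v13 WRITE b 20 -> skip
  v14 WRITE c 16 -> skip
  v15 WRITE c 0 -> skip
  v16 WRITE c 6 -> skip
  v17 WRITE a 10 -> keep
  v18 WRITE a 15 -> drop (> snap)
  v19 WRITE b 8 -> skip
Collected: [(1, 11), (5, 1), (12, 15), (17, 10)]

Answer: v1 11
v5 1
v12 15
v17 10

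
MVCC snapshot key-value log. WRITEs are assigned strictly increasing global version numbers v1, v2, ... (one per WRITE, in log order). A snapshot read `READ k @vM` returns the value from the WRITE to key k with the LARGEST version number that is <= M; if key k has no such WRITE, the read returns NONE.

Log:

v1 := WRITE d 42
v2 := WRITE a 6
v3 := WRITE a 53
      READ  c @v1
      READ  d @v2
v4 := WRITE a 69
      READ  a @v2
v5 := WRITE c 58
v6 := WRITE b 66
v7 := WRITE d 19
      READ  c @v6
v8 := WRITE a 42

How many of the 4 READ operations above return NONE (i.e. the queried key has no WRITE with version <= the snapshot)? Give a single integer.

v1: WRITE d=42  (d history now [(1, 42)])
v2: WRITE a=6  (a history now [(2, 6)])
v3: WRITE a=53  (a history now [(2, 6), (3, 53)])
READ c @v1: history=[] -> no version <= 1 -> NONE
READ d @v2: history=[(1, 42)] -> pick v1 -> 42
v4: WRITE a=69  (a history now [(2, 6), (3, 53), (4, 69)])
READ a @v2: history=[(2, 6), (3, 53), (4, 69)] -> pick v2 -> 6
v5: WRITE c=58  (c history now [(5, 58)])
v6: WRITE b=66  (b history now [(6, 66)])
v7: WRITE d=19  (d history now [(1, 42), (7, 19)])
READ c @v6: history=[(5, 58)] -> pick v5 -> 58
v8: WRITE a=42  (a history now [(2, 6), (3, 53), (4, 69), (8, 42)])
Read results in order: ['NONE', '42', '6', '58']
NONE count = 1

Answer: 1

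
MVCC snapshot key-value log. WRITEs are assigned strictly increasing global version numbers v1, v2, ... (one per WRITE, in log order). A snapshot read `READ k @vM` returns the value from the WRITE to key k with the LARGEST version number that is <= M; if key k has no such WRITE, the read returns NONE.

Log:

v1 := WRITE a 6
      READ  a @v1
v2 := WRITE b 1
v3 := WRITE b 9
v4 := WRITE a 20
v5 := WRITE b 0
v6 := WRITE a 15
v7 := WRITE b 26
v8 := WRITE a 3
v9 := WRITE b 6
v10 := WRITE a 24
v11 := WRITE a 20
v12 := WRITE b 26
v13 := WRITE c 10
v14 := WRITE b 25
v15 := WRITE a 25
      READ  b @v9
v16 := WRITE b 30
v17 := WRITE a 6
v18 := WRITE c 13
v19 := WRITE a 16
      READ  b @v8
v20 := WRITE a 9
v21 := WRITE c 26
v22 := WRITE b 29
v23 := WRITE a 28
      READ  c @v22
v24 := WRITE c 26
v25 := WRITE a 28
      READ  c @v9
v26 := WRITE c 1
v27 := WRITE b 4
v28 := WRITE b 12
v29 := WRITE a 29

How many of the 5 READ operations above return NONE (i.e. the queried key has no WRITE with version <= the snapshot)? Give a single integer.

Answer: 1

Derivation:
v1: WRITE a=6  (a history now [(1, 6)])
READ a @v1: history=[(1, 6)] -> pick v1 -> 6
v2: WRITE b=1  (b history now [(2, 1)])
v3: WRITE b=9  (b history now [(2, 1), (3, 9)])
v4: WRITE a=20  (a history now [(1, 6), (4, 20)])
v5: WRITE b=0  (b history now [(2, 1), (3, 9), (5, 0)])
v6: WRITE a=15  (a history now [(1, 6), (4, 20), (6, 15)])
v7: WRITE b=26  (b history now [(2, 1), (3, 9), (5, 0), (7, 26)])
v8: WRITE a=3  (a history now [(1, 6), (4, 20), (6, 15), (8, 3)])
v9: WRITE b=6  (b history now [(2, 1), (3, 9), (5, 0), (7, 26), (9, 6)])
v10: WRITE a=24  (a history now [(1, 6), (4, 20), (6, 15), (8, 3), (10, 24)])
v11: WRITE a=20  (a history now [(1, 6), (4, 20), (6, 15), (8, 3), (10, 24), (11, 20)])
v12: WRITE b=26  (b history now [(2, 1), (3, 9), (5, 0), (7, 26), (9, 6), (12, 26)])
v13: WRITE c=10  (c history now [(13, 10)])
v14: WRITE b=25  (b history now [(2, 1), (3, 9), (5, 0), (7, 26), (9, 6), (12, 26), (14, 25)])
v15: WRITE a=25  (a history now [(1, 6), (4, 20), (6, 15), (8, 3), (10, 24), (11, 20), (15, 25)])
READ b @v9: history=[(2, 1), (3, 9), (5, 0), (7, 26), (9, 6), (12, 26), (14, 25)] -> pick v9 -> 6
v16: WRITE b=30  (b history now [(2, 1), (3, 9), (5, 0), (7, 26), (9, 6), (12, 26), (14, 25), (16, 30)])
v17: WRITE a=6  (a history now [(1, 6), (4, 20), (6, 15), (8, 3), (10, 24), (11, 20), (15, 25), (17, 6)])
v18: WRITE c=13  (c history now [(13, 10), (18, 13)])
v19: WRITE a=16  (a history now [(1, 6), (4, 20), (6, 15), (8, 3), (10, 24), (11, 20), (15, 25), (17, 6), (19, 16)])
READ b @v8: history=[(2, 1), (3, 9), (5, 0), (7, 26), (9, 6), (12, 26), (14, 25), (16, 30)] -> pick v7 -> 26
v20: WRITE a=9  (a history now [(1, 6), (4, 20), (6, 15), (8, 3), (10, 24), (11, 20), (15, 25), (17, 6), (19, 16), (20, 9)])
v21: WRITE c=26  (c history now [(13, 10), (18, 13), (21, 26)])
v22: WRITE b=29  (b history now [(2, 1), (3, 9), (5, 0), (7, 26), (9, 6), (12, 26), (14, 25), (16, 30), (22, 29)])
v23: WRITE a=28  (a history now [(1, 6), (4, 20), (6, 15), (8, 3), (10, 24), (11, 20), (15, 25), (17, 6), (19, 16), (20, 9), (23, 28)])
READ c @v22: history=[(13, 10), (18, 13), (21, 26)] -> pick v21 -> 26
v24: WRITE c=26  (c history now [(13, 10), (18, 13), (21, 26), (24, 26)])
v25: WRITE a=28  (a history now [(1, 6), (4, 20), (6, 15), (8, 3), (10, 24), (11, 20), (15, 25), (17, 6), (19, 16), (20, 9), (23, 28), (25, 28)])
READ c @v9: history=[(13, 10), (18, 13), (21, 26), (24, 26)] -> no version <= 9 -> NONE
v26: WRITE c=1  (c history now [(13, 10), (18, 13), (21, 26), (24, 26), (26, 1)])
v27: WRITE b=4  (b history now [(2, 1), (3, 9), (5, 0), (7, 26), (9, 6), (12, 26), (14, 25), (16, 30), (22, 29), (27, 4)])
v28: WRITE b=12  (b history now [(2, 1), (3, 9), (5, 0), (7, 26), (9, 6), (12, 26), (14, 25), (16, 30), (22, 29), (27, 4), (28, 12)])
v29: WRITE a=29  (a history now [(1, 6), (4, 20), (6, 15), (8, 3), (10, 24), (11, 20), (15, 25), (17, 6), (19, 16), (20, 9), (23, 28), (25, 28), (29, 29)])
Read results in order: ['6', '6', '26', '26', 'NONE']
NONE count = 1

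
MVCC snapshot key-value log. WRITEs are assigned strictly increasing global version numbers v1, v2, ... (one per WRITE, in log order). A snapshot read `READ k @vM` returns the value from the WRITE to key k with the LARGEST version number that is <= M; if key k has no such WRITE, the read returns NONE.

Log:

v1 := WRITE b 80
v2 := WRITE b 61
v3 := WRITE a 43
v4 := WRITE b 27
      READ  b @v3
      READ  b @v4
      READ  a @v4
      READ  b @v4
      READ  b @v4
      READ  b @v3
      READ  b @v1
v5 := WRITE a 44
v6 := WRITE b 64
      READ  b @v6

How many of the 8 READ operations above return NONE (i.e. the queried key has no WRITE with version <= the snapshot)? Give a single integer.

v1: WRITE b=80  (b history now [(1, 80)])
v2: WRITE b=61  (b history now [(1, 80), (2, 61)])
v3: WRITE a=43  (a history now [(3, 43)])
v4: WRITE b=27  (b history now [(1, 80), (2, 61), (4, 27)])
READ b @v3: history=[(1, 80), (2, 61), (4, 27)] -> pick v2 -> 61
READ b @v4: history=[(1, 80), (2, 61), (4, 27)] -> pick v4 -> 27
READ a @v4: history=[(3, 43)] -> pick v3 -> 43
READ b @v4: history=[(1, 80), (2, 61), (4, 27)] -> pick v4 -> 27
READ b @v4: history=[(1, 80), (2, 61), (4, 27)] -> pick v4 -> 27
READ b @v3: history=[(1, 80), (2, 61), (4, 27)] -> pick v2 -> 61
READ b @v1: history=[(1, 80), (2, 61), (4, 27)] -> pick v1 -> 80
v5: WRITE a=44  (a history now [(3, 43), (5, 44)])
v6: WRITE b=64  (b history now [(1, 80), (2, 61), (4, 27), (6, 64)])
READ b @v6: history=[(1, 80), (2, 61), (4, 27), (6, 64)] -> pick v6 -> 64
Read results in order: ['61', '27', '43', '27', '27', '61', '80', '64']
NONE count = 0

Answer: 0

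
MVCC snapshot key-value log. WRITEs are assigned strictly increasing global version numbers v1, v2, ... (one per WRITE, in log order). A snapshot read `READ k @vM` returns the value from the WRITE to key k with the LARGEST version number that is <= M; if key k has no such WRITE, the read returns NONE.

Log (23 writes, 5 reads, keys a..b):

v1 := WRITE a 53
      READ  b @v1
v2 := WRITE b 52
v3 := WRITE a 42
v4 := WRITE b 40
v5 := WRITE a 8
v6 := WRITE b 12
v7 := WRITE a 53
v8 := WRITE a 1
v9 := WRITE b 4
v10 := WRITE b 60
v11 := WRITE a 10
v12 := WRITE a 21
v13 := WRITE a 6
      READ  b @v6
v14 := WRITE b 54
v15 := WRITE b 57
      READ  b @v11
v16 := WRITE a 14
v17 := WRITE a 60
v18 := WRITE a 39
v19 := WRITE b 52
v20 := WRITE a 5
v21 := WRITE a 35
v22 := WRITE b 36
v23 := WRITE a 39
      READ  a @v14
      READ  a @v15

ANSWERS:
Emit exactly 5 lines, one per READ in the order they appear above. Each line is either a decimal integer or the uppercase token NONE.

Answer: NONE
12
60
6
6

Derivation:
v1: WRITE a=53  (a history now [(1, 53)])
READ b @v1: history=[] -> no version <= 1 -> NONE
v2: WRITE b=52  (b history now [(2, 52)])
v3: WRITE a=42  (a history now [(1, 53), (3, 42)])
v4: WRITE b=40  (b history now [(2, 52), (4, 40)])
v5: WRITE a=8  (a history now [(1, 53), (3, 42), (5, 8)])
v6: WRITE b=12  (b history now [(2, 52), (4, 40), (6, 12)])
v7: WRITE a=53  (a history now [(1, 53), (3, 42), (5, 8), (7, 53)])
v8: WRITE a=1  (a history now [(1, 53), (3, 42), (5, 8), (7, 53), (8, 1)])
v9: WRITE b=4  (b history now [(2, 52), (4, 40), (6, 12), (9, 4)])
v10: WRITE b=60  (b history now [(2, 52), (4, 40), (6, 12), (9, 4), (10, 60)])
v11: WRITE a=10  (a history now [(1, 53), (3, 42), (5, 8), (7, 53), (8, 1), (11, 10)])
v12: WRITE a=21  (a history now [(1, 53), (3, 42), (5, 8), (7, 53), (8, 1), (11, 10), (12, 21)])
v13: WRITE a=6  (a history now [(1, 53), (3, 42), (5, 8), (7, 53), (8, 1), (11, 10), (12, 21), (13, 6)])
READ b @v6: history=[(2, 52), (4, 40), (6, 12), (9, 4), (10, 60)] -> pick v6 -> 12
v14: WRITE b=54  (b history now [(2, 52), (4, 40), (6, 12), (9, 4), (10, 60), (14, 54)])
v15: WRITE b=57  (b history now [(2, 52), (4, 40), (6, 12), (9, 4), (10, 60), (14, 54), (15, 57)])
READ b @v11: history=[(2, 52), (4, 40), (6, 12), (9, 4), (10, 60), (14, 54), (15, 57)] -> pick v10 -> 60
v16: WRITE a=14  (a history now [(1, 53), (3, 42), (5, 8), (7, 53), (8, 1), (11, 10), (12, 21), (13, 6), (16, 14)])
v17: WRITE a=60  (a history now [(1, 53), (3, 42), (5, 8), (7, 53), (8, 1), (11, 10), (12, 21), (13, 6), (16, 14), (17, 60)])
v18: WRITE a=39  (a history now [(1, 53), (3, 42), (5, 8), (7, 53), (8, 1), (11, 10), (12, 21), (13, 6), (16, 14), (17, 60), (18, 39)])
v19: WRITE b=52  (b history now [(2, 52), (4, 40), (6, 12), (9, 4), (10, 60), (14, 54), (15, 57), (19, 52)])
v20: WRITE a=5  (a history now [(1, 53), (3, 42), (5, 8), (7, 53), (8, 1), (11, 10), (12, 21), (13, 6), (16, 14), (17, 60), (18, 39), (20, 5)])
v21: WRITE a=35  (a history now [(1, 53), (3, 42), (5, 8), (7, 53), (8, 1), (11, 10), (12, 21), (13, 6), (16, 14), (17, 60), (18, 39), (20, 5), (21, 35)])
v22: WRITE b=36  (b history now [(2, 52), (4, 40), (6, 12), (9, 4), (10, 60), (14, 54), (15, 57), (19, 52), (22, 36)])
v23: WRITE a=39  (a history now [(1, 53), (3, 42), (5, 8), (7, 53), (8, 1), (11, 10), (12, 21), (13, 6), (16, 14), (17, 60), (18, 39), (20, 5), (21, 35), (23, 39)])
READ a @v14: history=[(1, 53), (3, 42), (5, 8), (7, 53), (8, 1), (11, 10), (12, 21), (13, 6), (16, 14), (17, 60), (18, 39), (20, 5), (21, 35), (23, 39)] -> pick v13 -> 6
READ a @v15: history=[(1, 53), (3, 42), (5, 8), (7, 53), (8, 1), (11, 10), (12, 21), (13, 6), (16, 14), (17, 60), (18, 39), (20, 5), (21, 35), (23, 39)] -> pick v13 -> 6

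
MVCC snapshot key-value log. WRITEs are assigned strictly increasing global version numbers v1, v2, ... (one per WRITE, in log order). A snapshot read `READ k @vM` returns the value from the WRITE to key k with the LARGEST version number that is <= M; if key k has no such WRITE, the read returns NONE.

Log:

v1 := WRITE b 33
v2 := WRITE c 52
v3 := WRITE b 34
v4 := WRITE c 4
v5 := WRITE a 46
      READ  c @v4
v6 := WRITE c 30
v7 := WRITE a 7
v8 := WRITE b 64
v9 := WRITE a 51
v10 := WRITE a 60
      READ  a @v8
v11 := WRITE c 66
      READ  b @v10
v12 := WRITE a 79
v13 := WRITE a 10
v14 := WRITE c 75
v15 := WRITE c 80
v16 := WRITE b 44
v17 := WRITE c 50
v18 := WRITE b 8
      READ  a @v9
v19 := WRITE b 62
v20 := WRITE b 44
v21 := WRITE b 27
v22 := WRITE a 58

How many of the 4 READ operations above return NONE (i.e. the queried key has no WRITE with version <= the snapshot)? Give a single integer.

v1: WRITE b=33  (b history now [(1, 33)])
v2: WRITE c=52  (c history now [(2, 52)])
v3: WRITE b=34  (b history now [(1, 33), (3, 34)])
v4: WRITE c=4  (c history now [(2, 52), (4, 4)])
v5: WRITE a=46  (a history now [(5, 46)])
READ c @v4: history=[(2, 52), (4, 4)] -> pick v4 -> 4
v6: WRITE c=30  (c history now [(2, 52), (4, 4), (6, 30)])
v7: WRITE a=7  (a history now [(5, 46), (7, 7)])
v8: WRITE b=64  (b history now [(1, 33), (3, 34), (8, 64)])
v9: WRITE a=51  (a history now [(5, 46), (7, 7), (9, 51)])
v10: WRITE a=60  (a history now [(5, 46), (7, 7), (9, 51), (10, 60)])
READ a @v8: history=[(5, 46), (7, 7), (9, 51), (10, 60)] -> pick v7 -> 7
v11: WRITE c=66  (c history now [(2, 52), (4, 4), (6, 30), (11, 66)])
READ b @v10: history=[(1, 33), (3, 34), (8, 64)] -> pick v8 -> 64
v12: WRITE a=79  (a history now [(5, 46), (7, 7), (9, 51), (10, 60), (12, 79)])
v13: WRITE a=10  (a history now [(5, 46), (7, 7), (9, 51), (10, 60), (12, 79), (13, 10)])
v14: WRITE c=75  (c history now [(2, 52), (4, 4), (6, 30), (11, 66), (14, 75)])
v15: WRITE c=80  (c history now [(2, 52), (4, 4), (6, 30), (11, 66), (14, 75), (15, 80)])
v16: WRITE b=44  (b history now [(1, 33), (3, 34), (8, 64), (16, 44)])
v17: WRITE c=50  (c history now [(2, 52), (4, 4), (6, 30), (11, 66), (14, 75), (15, 80), (17, 50)])
v18: WRITE b=8  (b history now [(1, 33), (3, 34), (8, 64), (16, 44), (18, 8)])
READ a @v9: history=[(5, 46), (7, 7), (9, 51), (10, 60), (12, 79), (13, 10)] -> pick v9 -> 51
v19: WRITE b=62  (b history now [(1, 33), (3, 34), (8, 64), (16, 44), (18, 8), (19, 62)])
v20: WRITE b=44  (b history now [(1, 33), (3, 34), (8, 64), (16, 44), (18, 8), (19, 62), (20, 44)])
v21: WRITE b=27  (b history now [(1, 33), (3, 34), (8, 64), (16, 44), (18, 8), (19, 62), (20, 44), (21, 27)])
v22: WRITE a=58  (a history now [(5, 46), (7, 7), (9, 51), (10, 60), (12, 79), (13, 10), (22, 58)])
Read results in order: ['4', '7', '64', '51']
NONE count = 0

Answer: 0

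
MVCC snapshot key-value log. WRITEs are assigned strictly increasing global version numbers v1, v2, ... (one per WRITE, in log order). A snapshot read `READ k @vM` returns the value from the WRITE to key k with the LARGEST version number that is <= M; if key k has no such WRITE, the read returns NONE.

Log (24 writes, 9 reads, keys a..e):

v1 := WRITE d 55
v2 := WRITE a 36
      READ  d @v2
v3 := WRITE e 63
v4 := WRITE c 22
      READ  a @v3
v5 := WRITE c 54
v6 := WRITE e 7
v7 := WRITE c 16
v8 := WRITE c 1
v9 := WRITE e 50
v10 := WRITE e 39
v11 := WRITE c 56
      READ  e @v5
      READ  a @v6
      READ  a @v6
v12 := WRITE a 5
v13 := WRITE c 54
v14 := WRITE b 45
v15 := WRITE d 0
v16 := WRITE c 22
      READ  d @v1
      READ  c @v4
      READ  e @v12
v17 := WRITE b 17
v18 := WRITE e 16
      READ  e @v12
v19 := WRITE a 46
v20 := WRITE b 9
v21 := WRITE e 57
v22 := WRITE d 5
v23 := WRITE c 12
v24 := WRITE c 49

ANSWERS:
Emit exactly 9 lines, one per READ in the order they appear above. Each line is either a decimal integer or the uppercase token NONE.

Answer: 55
36
63
36
36
55
22
39
39

Derivation:
v1: WRITE d=55  (d history now [(1, 55)])
v2: WRITE a=36  (a history now [(2, 36)])
READ d @v2: history=[(1, 55)] -> pick v1 -> 55
v3: WRITE e=63  (e history now [(3, 63)])
v4: WRITE c=22  (c history now [(4, 22)])
READ a @v3: history=[(2, 36)] -> pick v2 -> 36
v5: WRITE c=54  (c history now [(4, 22), (5, 54)])
v6: WRITE e=7  (e history now [(3, 63), (6, 7)])
v7: WRITE c=16  (c history now [(4, 22), (5, 54), (7, 16)])
v8: WRITE c=1  (c history now [(4, 22), (5, 54), (7, 16), (8, 1)])
v9: WRITE e=50  (e history now [(3, 63), (6, 7), (9, 50)])
v10: WRITE e=39  (e history now [(3, 63), (6, 7), (9, 50), (10, 39)])
v11: WRITE c=56  (c history now [(4, 22), (5, 54), (7, 16), (8, 1), (11, 56)])
READ e @v5: history=[(3, 63), (6, 7), (9, 50), (10, 39)] -> pick v3 -> 63
READ a @v6: history=[(2, 36)] -> pick v2 -> 36
READ a @v6: history=[(2, 36)] -> pick v2 -> 36
v12: WRITE a=5  (a history now [(2, 36), (12, 5)])
v13: WRITE c=54  (c history now [(4, 22), (5, 54), (7, 16), (8, 1), (11, 56), (13, 54)])
v14: WRITE b=45  (b history now [(14, 45)])
v15: WRITE d=0  (d history now [(1, 55), (15, 0)])
v16: WRITE c=22  (c history now [(4, 22), (5, 54), (7, 16), (8, 1), (11, 56), (13, 54), (16, 22)])
READ d @v1: history=[(1, 55), (15, 0)] -> pick v1 -> 55
READ c @v4: history=[(4, 22), (5, 54), (7, 16), (8, 1), (11, 56), (13, 54), (16, 22)] -> pick v4 -> 22
READ e @v12: history=[(3, 63), (6, 7), (9, 50), (10, 39)] -> pick v10 -> 39
v17: WRITE b=17  (b history now [(14, 45), (17, 17)])
v18: WRITE e=16  (e history now [(3, 63), (6, 7), (9, 50), (10, 39), (18, 16)])
READ e @v12: history=[(3, 63), (6, 7), (9, 50), (10, 39), (18, 16)] -> pick v10 -> 39
v19: WRITE a=46  (a history now [(2, 36), (12, 5), (19, 46)])
v20: WRITE b=9  (b history now [(14, 45), (17, 17), (20, 9)])
v21: WRITE e=57  (e history now [(3, 63), (6, 7), (9, 50), (10, 39), (18, 16), (21, 57)])
v22: WRITE d=5  (d history now [(1, 55), (15, 0), (22, 5)])
v23: WRITE c=12  (c history now [(4, 22), (5, 54), (7, 16), (8, 1), (11, 56), (13, 54), (16, 22), (23, 12)])
v24: WRITE c=49  (c history now [(4, 22), (5, 54), (7, 16), (8, 1), (11, 56), (13, 54), (16, 22), (23, 12), (24, 49)])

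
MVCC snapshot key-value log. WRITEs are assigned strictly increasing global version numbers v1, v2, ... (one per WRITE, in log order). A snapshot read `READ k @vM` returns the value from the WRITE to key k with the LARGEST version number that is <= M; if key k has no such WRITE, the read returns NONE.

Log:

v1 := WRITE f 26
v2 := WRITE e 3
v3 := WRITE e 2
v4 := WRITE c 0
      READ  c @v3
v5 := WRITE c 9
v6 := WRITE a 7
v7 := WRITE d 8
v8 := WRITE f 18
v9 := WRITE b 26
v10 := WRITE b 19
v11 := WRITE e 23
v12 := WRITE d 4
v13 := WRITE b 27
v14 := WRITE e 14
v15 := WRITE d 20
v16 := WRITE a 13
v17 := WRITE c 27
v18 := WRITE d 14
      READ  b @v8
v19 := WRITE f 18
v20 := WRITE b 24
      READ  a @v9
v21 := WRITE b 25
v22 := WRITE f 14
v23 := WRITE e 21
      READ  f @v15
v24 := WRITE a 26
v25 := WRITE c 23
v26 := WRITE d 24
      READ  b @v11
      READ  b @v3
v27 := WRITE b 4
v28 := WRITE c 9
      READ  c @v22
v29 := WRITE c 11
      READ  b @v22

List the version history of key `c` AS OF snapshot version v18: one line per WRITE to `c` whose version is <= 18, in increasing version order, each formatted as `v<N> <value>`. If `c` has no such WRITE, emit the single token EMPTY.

Answer: v4 0
v5 9
v17 27

Derivation:
Scan writes for key=c with version <= 18:
  v1 WRITE f 26 -> skip
  v2 WRITE e 3 -> skip
  v3 WRITE e 2 -> skip
  v4 WRITE c 0 -> keep
  v5 WRITE c 9 -> keep
  v6 WRITE a 7 -> skip
  v7 WRITE d 8 -> skip
  v8 WRITE f 18 -> skip
  v9 WRITE b 26 -> skip
  v10 WRITE b 19 -> skip
  v11 WRITE e 23 -> skip
  v12 WRITE d 4 -> skip
  v13 WRITE b 27 -> skip
  v14 WRITE e 14 -> skip
  v15 WRITE d 20 -> skip
  v16 WRITE a 13 -> skip
  v17 WRITE c 27 -> keep
  v18 WRITE d 14 -> skip
  v19 WRITE f 18 -> skip
  v20 WRITE b 24 -> skip
  v21 WRITE b 25 -> skip
  v22 WRITE f 14 -> skip
  v23 WRITE e 21 -> skip
  v24 WRITE a 26 -> skip
  v25 WRITE c 23 -> drop (> snap)
  v26 WRITE d 24 -> skip
  v27 WRITE b 4 -> skip
  v28 WRITE c 9 -> drop (> snap)
  v29 WRITE c 11 -> drop (> snap)
Collected: [(4, 0), (5, 9), (17, 27)]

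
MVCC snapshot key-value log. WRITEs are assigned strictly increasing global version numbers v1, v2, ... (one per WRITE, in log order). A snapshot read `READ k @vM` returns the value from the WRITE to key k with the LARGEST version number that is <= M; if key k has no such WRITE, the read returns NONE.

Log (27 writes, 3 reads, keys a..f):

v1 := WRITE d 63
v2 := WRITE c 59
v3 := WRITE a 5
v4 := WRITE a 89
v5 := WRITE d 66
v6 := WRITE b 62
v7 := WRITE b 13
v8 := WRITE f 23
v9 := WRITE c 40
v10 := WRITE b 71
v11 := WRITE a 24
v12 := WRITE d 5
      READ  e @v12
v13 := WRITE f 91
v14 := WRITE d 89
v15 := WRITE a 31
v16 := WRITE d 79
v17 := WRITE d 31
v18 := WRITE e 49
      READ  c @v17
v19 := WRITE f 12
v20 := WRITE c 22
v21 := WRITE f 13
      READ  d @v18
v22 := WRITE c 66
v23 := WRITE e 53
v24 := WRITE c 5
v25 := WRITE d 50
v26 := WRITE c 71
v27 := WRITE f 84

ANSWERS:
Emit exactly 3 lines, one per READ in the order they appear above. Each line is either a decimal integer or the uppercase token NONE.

v1: WRITE d=63  (d history now [(1, 63)])
v2: WRITE c=59  (c history now [(2, 59)])
v3: WRITE a=5  (a history now [(3, 5)])
v4: WRITE a=89  (a history now [(3, 5), (4, 89)])
v5: WRITE d=66  (d history now [(1, 63), (5, 66)])
v6: WRITE b=62  (b history now [(6, 62)])
v7: WRITE b=13  (b history now [(6, 62), (7, 13)])
v8: WRITE f=23  (f history now [(8, 23)])
v9: WRITE c=40  (c history now [(2, 59), (9, 40)])
v10: WRITE b=71  (b history now [(6, 62), (7, 13), (10, 71)])
v11: WRITE a=24  (a history now [(3, 5), (4, 89), (11, 24)])
v12: WRITE d=5  (d history now [(1, 63), (5, 66), (12, 5)])
READ e @v12: history=[] -> no version <= 12 -> NONE
v13: WRITE f=91  (f history now [(8, 23), (13, 91)])
v14: WRITE d=89  (d history now [(1, 63), (5, 66), (12, 5), (14, 89)])
v15: WRITE a=31  (a history now [(3, 5), (4, 89), (11, 24), (15, 31)])
v16: WRITE d=79  (d history now [(1, 63), (5, 66), (12, 5), (14, 89), (16, 79)])
v17: WRITE d=31  (d history now [(1, 63), (5, 66), (12, 5), (14, 89), (16, 79), (17, 31)])
v18: WRITE e=49  (e history now [(18, 49)])
READ c @v17: history=[(2, 59), (9, 40)] -> pick v9 -> 40
v19: WRITE f=12  (f history now [(8, 23), (13, 91), (19, 12)])
v20: WRITE c=22  (c history now [(2, 59), (9, 40), (20, 22)])
v21: WRITE f=13  (f history now [(8, 23), (13, 91), (19, 12), (21, 13)])
READ d @v18: history=[(1, 63), (5, 66), (12, 5), (14, 89), (16, 79), (17, 31)] -> pick v17 -> 31
v22: WRITE c=66  (c history now [(2, 59), (9, 40), (20, 22), (22, 66)])
v23: WRITE e=53  (e history now [(18, 49), (23, 53)])
v24: WRITE c=5  (c history now [(2, 59), (9, 40), (20, 22), (22, 66), (24, 5)])
v25: WRITE d=50  (d history now [(1, 63), (5, 66), (12, 5), (14, 89), (16, 79), (17, 31), (25, 50)])
v26: WRITE c=71  (c history now [(2, 59), (9, 40), (20, 22), (22, 66), (24, 5), (26, 71)])
v27: WRITE f=84  (f history now [(8, 23), (13, 91), (19, 12), (21, 13), (27, 84)])

Answer: NONE
40
31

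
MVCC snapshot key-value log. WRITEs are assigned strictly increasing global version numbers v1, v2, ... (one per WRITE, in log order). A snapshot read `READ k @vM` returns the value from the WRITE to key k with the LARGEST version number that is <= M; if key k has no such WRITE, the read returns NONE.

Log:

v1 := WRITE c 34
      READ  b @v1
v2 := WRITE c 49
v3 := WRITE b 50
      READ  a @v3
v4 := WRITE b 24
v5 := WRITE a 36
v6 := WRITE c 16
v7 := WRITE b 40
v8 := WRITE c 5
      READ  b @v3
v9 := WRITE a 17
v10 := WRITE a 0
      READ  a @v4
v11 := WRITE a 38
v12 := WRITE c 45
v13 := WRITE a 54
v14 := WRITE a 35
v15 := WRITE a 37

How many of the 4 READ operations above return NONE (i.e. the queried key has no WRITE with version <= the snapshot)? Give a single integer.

v1: WRITE c=34  (c history now [(1, 34)])
READ b @v1: history=[] -> no version <= 1 -> NONE
v2: WRITE c=49  (c history now [(1, 34), (2, 49)])
v3: WRITE b=50  (b history now [(3, 50)])
READ a @v3: history=[] -> no version <= 3 -> NONE
v4: WRITE b=24  (b history now [(3, 50), (4, 24)])
v5: WRITE a=36  (a history now [(5, 36)])
v6: WRITE c=16  (c history now [(1, 34), (2, 49), (6, 16)])
v7: WRITE b=40  (b history now [(3, 50), (4, 24), (7, 40)])
v8: WRITE c=5  (c history now [(1, 34), (2, 49), (6, 16), (8, 5)])
READ b @v3: history=[(3, 50), (4, 24), (7, 40)] -> pick v3 -> 50
v9: WRITE a=17  (a history now [(5, 36), (9, 17)])
v10: WRITE a=0  (a history now [(5, 36), (9, 17), (10, 0)])
READ a @v4: history=[(5, 36), (9, 17), (10, 0)] -> no version <= 4 -> NONE
v11: WRITE a=38  (a history now [(5, 36), (9, 17), (10, 0), (11, 38)])
v12: WRITE c=45  (c history now [(1, 34), (2, 49), (6, 16), (8, 5), (12, 45)])
v13: WRITE a=54  (a history now [(5, 36), (9, 17), (10, 0), (11, 38), (13, 54)])
v14: WRITE a=35  (a history now [(5, 36), (9, 17), (10, 0), (11, 38), (13, 54), (14, 35)])
v15: WRITE a=37  (a history now [(5, 36), (9, 17), (10, 0), (11, 38), (13, 54), (14, 35), (15, 37)])
Read results in order: ['NONE', 'NONE', '50', 'NONE']
NONE count = 3

Answer: 3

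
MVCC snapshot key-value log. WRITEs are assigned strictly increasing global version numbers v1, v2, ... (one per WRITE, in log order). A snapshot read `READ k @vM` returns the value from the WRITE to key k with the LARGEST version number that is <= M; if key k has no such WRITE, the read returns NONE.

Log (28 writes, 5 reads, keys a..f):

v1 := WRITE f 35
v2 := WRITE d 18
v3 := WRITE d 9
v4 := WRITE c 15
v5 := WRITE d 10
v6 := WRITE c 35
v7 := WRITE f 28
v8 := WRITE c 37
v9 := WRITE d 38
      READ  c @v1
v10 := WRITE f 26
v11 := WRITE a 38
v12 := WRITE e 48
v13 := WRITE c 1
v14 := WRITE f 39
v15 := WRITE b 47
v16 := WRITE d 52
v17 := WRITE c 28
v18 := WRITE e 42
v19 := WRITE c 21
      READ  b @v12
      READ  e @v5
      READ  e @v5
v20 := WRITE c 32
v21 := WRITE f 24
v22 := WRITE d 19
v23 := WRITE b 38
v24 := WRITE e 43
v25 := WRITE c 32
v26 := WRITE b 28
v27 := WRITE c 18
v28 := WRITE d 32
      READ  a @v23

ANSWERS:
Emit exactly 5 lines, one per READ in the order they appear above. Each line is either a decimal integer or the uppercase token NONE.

Answer: NONE
NONE
NONE
NONE
38

Derivation:
v1: WRITE f=35  (f history now [(1, 35)])
v2: WRITE d=18  (d history now [(2, 18)])
v3: WRITE d=9  (d history now [(2, 18), (3, 9)])
v4: WRITE c=15  (c history now [(4, 15)])
v5: WRITE d=10  (d history now [(2, 18), (3, 9), (5, 10)])
v6: WRITE c=35  (c history now [(4, 15), (6, 35)])
v7: WRITE f=28  (f history now [(1, 35), (7, 28)])
v8: WRITE c=37  (c history now [(4, 15), (6, 35), (8, 37)])
v9: WRITE d=38  (d history now [(2, 18), (3, 9), (5, 10), (9, 38)])
READ c @v1: history=[(4, 15), (6, 35), (8, 37)] -> no version <= 1 -> NONE
v10: WRITE f=26  (f history now [(1, 35), (7, 28), (10, 26)])
v11: WRITE a=38  (a history now [(11, 38)])
v12: WRITE e=48  (e history now [(12, 48)])
v13: WRITE c=1  (c history now [(4, 15), (6, 35), (8, 37), (13, 1)])
v14: WRITE f=39  (f history now [(1, 35), (7, 28), (10, 26), (14, 39)])
v15: WRITE b=47  (b history now [(15, 47)])
v16: WRITE d=52  (d history now [(2, 18), (3, 9), (5, 10), (9, 38), (16, 52)])
v17: WRITE c=28  (c history now [(4, 15), (6, 35), (8, 37), (13, 1), (17, 28)])
v18: WRITE e=42  (e history now [(12, 48), (18, 42)])
v19: WRITE c=21  (c history now [(4, 15), (6, 35), (8, 37), (13, 1), (17, 28), (19, 21)])
READ b @v12: history=[(15, 47)] -> no version <= 12 -> NONE
READ e @v5: history=[(12, 48), (18, 42)] -> no version <= 5 -> NONE
READ e @v5: history=[(12, 48), (18, 42)] -> no version <= 5 -> NONE
v20: WRITE c=32  (c history now [(4, 15), (6, 35), (8, 37), (13, 1), (17, 28), (19, 21), (20, 32)])
v21: WRITE f=24  (f history now [(1, 35), (7, 28), (10, 26), (14, 39), (21, 24)])
v22: WRITE d=19  (d history now [(2, 18), (3, 9), (5, 10), (9, 38), (16, 52), (22, 19)])
v23: WRITE b=38  (b history now [(15, 47), (23, 38)])
v24: WRITE e=43  (e history now [(12, 48), (18, 42), (24, 43)])
v25: WRITE c=32  (c history now [(4, 15), (6, 35), (8, 37), (13, 1), (17, 28), (19, 21), (20, 32), (25, 32)])
v26: WRITE b=28  (b history now [(15, 47), (23, 38), (26, 28)])
v27: WRITE c=18  (c history now [(4, 15), (6, 35), (8, 37), (13, 1), (17, 28), (19, 21), (20, 32), (25, 32), (27, 18)])
v28: WRITE d=32  (d history now [(2, 18), (3, 9), (5, 10), (9, 38), (16, 52), (22, 19), (28, 32)])
READ a @v23: history=[(11, 38)] -> pick v11 -> 38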